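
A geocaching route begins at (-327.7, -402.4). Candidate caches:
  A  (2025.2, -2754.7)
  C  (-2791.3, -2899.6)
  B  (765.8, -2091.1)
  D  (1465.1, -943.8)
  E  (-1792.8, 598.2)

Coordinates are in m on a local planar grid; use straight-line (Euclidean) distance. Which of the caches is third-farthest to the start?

Distances from the start ((-327.7, -402.4)):
C: 3507.9 m
A: 3327.1 m
B: 2011.8 m
D: 1872.8 m
E: 1774.2 m
The third-farthest is B at 2011.8 m.

B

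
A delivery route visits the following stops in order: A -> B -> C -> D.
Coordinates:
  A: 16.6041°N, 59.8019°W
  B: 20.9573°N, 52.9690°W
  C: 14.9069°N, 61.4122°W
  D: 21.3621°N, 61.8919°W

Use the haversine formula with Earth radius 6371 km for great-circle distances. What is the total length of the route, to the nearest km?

2704 km

Leg distances:
A→B: 866.8 km  (cumulative 866.8 km)
B→C: 1117.8 km  (cumulative 1984.6 km)
C→D: 719.6 km  (cumulative 2704.1 km)
Total route length ≈ 2704 km.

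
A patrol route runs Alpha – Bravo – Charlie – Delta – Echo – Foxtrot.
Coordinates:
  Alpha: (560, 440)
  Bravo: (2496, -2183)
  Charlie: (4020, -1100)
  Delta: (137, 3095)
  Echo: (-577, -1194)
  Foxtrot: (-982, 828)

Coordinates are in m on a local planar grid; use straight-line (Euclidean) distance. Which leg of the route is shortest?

Bravo–Charlie

Leg distances:
Alpha→Bravo: 3260.1 m
Bravo→Charlie: 1869.6 m
Charlie→Delta: 5716.3 m
Delta→Echo: 4348.0 m
Echo→Foxtrot: 2062.2 m
The shortest leg is Bravo–Charlie at 1869.6 m.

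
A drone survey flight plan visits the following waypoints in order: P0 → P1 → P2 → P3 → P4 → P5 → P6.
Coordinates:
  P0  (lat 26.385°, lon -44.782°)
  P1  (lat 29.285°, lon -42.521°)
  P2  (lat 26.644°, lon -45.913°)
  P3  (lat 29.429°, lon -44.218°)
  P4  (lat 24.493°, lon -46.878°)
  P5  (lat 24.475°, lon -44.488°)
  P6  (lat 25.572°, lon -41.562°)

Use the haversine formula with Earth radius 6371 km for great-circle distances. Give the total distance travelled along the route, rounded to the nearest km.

2357 km

Leg distances:
P0→P1: 391.7 km  (cumulative 391.7 km)
P1→P2: 444.0 km  (cumulative 835.7 km)
P2→P3: 351.5 km  (cumulative 1187.2 km)
P3→P4: 608.8 km  (cumulative 1796.0 km)
P4→P5: 241.9 km  (cumulative 2037.9 km)
P5→P6: 319.0 km  (cumulative 2356.9 km)
Total route length ≈ 2357 km.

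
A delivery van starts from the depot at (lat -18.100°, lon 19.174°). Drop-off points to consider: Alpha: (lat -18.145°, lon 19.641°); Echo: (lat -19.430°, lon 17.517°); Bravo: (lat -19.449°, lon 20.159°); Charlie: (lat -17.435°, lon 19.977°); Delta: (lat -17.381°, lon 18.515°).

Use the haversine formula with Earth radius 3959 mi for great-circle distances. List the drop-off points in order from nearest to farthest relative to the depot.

Distance from the depot at (lat -18.100°, lon 19.174°) to each:
Alpha (lat -18.145°, lon 19.641°): 30.8 mi
Delta (lat -17.381°, lon 18.515°): 65.9 mi
Charlie (lat -17.435°, lon 19.977°): 70.0 mi
Bravo (lat -19.449°, lon 20.159°): 113.3 mi
Echo (lat -19.430°, lon 17.517°): 142.1 mi

Alpha, Delta, Charlie, Bravo, Echo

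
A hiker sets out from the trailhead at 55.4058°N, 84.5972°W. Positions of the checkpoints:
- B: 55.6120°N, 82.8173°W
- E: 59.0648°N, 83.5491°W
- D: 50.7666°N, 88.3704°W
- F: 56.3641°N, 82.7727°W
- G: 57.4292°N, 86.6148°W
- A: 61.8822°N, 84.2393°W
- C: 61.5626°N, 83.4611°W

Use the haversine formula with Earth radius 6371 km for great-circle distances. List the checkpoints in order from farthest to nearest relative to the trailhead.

Distance from the trailhead at 55.4058°N, 84.5972°W to each:
A 61.8822°N, 84.2393°W: 720.4 km
C 61.5626°N, 83.4611°W: 687.8 km
D 50.7666°N, 88.3704°W: 573.9 km
E 59.0648°N, 83.5491°W: 411.7 km
G 57.4292°N, 86.6148°W: 256.9 km
F 56.3641°N, 82.7727°W: 155.9 km
B 55.6120°N, 82.8173°W: 114.4 km

A, C, D, E, G, F, B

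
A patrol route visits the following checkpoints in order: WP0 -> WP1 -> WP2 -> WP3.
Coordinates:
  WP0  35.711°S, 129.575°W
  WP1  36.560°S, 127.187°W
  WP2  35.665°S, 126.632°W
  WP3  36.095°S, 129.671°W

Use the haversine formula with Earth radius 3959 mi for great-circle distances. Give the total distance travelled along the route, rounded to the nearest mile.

Leg distances:
WP0→WP1: 145.6 mi  (cumulative 145.6 mi)
WP1→WP2: 69.2 mi  (cumulative 214.8 mi)
WP2→WP3: 172.7 mi  (cumulative 387.5 mi)
Total route length ≈ 387 mi.

387 mi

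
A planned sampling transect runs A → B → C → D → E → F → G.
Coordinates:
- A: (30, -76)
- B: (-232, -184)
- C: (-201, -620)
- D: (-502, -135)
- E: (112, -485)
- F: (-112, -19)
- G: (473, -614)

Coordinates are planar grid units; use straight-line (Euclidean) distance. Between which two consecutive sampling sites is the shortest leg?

Leg distances:
A→B: 283.4
B→C: 437.1
C→D: 570.8
D→E: 706.8
E→F: 517.0
F→G: 834.4
The shortest leg is A–B at 283.4.

A–B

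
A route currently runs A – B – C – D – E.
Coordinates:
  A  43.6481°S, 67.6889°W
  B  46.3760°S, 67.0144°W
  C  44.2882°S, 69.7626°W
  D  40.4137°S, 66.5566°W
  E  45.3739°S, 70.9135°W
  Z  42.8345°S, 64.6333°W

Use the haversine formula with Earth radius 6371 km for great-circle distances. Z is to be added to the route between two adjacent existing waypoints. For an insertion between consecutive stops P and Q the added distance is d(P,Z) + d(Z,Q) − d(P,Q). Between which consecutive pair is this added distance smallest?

Added distance for inserting Z between each consecutive pair:
A–B: 392.1 km
B–C: 564.0 km
C–D: 251.8 km
D–E: 232.7 km
Smallest added distance is 232.7 km, inserting between D and E.

between D and E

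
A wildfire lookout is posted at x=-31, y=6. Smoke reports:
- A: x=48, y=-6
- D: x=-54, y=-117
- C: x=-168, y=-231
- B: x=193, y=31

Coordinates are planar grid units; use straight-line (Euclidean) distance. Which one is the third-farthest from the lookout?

D

Distances from the lookout (x=-31, y=6):
C: 273.7
B: 225.4
D: 125.1
A: 79.9
The third-farthest is D at 125.1.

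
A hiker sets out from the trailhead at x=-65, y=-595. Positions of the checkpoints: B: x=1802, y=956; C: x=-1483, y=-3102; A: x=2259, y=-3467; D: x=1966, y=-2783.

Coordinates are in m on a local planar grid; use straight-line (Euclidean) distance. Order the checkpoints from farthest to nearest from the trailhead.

Distances from the trailhead:
A x=2259, y=-3467: 3694.5 m
D x=1966, y=-2783: 2985.3 m
C x=-1483, y=-3102: 2880.2 m
B x=1802, y=956: 2427.2 m

A, D, C, B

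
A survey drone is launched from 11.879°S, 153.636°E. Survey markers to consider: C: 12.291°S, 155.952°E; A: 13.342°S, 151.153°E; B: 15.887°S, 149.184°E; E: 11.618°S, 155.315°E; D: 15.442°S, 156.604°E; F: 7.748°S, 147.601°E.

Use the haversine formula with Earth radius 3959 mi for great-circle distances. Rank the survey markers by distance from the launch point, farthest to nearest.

Computing each great-circle distance from 11.879°S, 153.636°E:
F 7.748°S, 147.601°E: 500.2 mi
B 15.887°S, 149.184°E: 407.2 mi
D 15.442°S, 156.604°E: 316.7 mi
A 13.342°S, 151.153°E: 195.6 mi
C 12.291°S, 155.952°E: 159.1 mi
E 11.618°S, 155.315°E: 115.0 mi

F, B, D, A, C, E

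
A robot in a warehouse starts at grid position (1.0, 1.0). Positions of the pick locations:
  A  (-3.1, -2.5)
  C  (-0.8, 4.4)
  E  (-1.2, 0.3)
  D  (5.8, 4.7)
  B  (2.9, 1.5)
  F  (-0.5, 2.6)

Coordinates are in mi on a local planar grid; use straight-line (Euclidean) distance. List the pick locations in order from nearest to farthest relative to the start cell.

B, F, E, C, A, D

Distance from the start cell at (1.0, 1.0) to each:
B (2.9, 1.5): 2.0 mi
F (-0.5, 2.6): 2.2 mi
E (-1.2, 0.3): 2.3 mi
C (-0.8, 4.4): 3.8 mi
A (-3.1, -2.5): 5.4 mi
D (5.8, 4.7): 6.1 mi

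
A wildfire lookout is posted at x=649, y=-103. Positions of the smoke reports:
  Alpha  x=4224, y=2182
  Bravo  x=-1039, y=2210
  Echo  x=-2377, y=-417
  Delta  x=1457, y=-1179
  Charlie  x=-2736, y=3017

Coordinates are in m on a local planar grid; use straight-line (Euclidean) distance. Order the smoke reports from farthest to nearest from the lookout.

Distance from the lookout at x=649, y=-103 to each:
Charlie x=-2736, y=3017: 4603.5 m
Alpha x=4224, y=2182: 4242.9 m
Echo x=-2377, y=-417: 3042.2 m
Bravo x=-1039, y=2210: 2863.4 m
Delta x=1457, y=-1179: 1345.6 m

Charlie, Alpha, Echo, Bravo, Delta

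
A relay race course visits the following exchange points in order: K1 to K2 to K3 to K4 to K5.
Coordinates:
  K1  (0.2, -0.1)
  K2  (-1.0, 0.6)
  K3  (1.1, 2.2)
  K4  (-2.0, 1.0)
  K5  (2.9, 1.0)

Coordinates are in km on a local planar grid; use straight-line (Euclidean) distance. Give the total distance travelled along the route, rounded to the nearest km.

12 km

Leg distances:
K1→K2: 1.4 km  (cumulative 1.4 km)
K2→K3: 2.6 km  (cumulative 4.0 km)
K3→K4: 3.3 km  (cumulative 7.4 km)
K4→K5: 4.9 km  (cumulative 12.3 km)
Total route length ≈ 12 km.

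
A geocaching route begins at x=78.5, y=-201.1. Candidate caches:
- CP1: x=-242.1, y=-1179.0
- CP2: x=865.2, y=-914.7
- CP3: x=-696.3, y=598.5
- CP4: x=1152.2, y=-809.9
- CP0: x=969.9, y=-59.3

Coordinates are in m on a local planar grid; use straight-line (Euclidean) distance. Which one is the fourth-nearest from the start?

CP3

Distance to each, sorted:
CP0: 902.6 m
CP1: 1029.1 m
CP2: 1062.1 m
CP3: 1113.4 m
CP4: 1234.3 m
The fourth-nearest is CP3 at 1113.4 m.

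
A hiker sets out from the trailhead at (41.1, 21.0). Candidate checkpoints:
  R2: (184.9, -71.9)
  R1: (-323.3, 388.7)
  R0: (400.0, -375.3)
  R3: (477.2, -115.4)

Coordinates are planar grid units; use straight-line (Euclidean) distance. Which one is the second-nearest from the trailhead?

Distance to each, sorted:
R2: 171.2
R3: 456.9
R1: 517.7
R0: 534.7
The second-nearest is R3 at 456.9.

R3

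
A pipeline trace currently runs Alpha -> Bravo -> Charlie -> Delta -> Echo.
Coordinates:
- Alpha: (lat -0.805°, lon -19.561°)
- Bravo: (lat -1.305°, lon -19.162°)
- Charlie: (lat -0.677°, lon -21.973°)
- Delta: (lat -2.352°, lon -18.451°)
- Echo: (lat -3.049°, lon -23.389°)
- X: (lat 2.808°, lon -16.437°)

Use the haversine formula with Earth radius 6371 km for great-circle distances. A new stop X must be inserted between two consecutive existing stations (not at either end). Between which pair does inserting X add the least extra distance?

Added distance for inserting X between each consecutive pair:
Alpha–Bravo: 1008.5 km
Bravo–Charlie: 955.6 km
Charlie–Delta: 909.6 km
Delta–Echo: 1072.5 km
Smallest added distance is 909.6 km, inserting between Charlie and Delta.

between Charlie and Delta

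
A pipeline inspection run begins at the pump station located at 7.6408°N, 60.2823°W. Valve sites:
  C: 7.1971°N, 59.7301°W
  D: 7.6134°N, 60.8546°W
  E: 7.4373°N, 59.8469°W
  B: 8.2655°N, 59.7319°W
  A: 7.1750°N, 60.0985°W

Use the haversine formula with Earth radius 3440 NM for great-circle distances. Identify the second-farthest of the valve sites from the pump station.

C

Distance to each, sorted:
B: 49.8 NM
C: 42.3 NM
D: 34.1 NM
A: 30.0 NM
E: 28.7 NM
The second-farthest is C at 42.3 NM.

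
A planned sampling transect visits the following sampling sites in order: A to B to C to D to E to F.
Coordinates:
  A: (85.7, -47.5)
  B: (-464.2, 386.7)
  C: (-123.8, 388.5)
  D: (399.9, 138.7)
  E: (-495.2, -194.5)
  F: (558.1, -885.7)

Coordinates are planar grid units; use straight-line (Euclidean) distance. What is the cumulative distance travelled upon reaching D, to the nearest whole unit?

Leg distances:
A→B: 700.7  (cumulative 700.7)
B→C: 340.4  (cumulative 1041.1)
C→D: 580.2  (cumulative 1621.3)
Cumulative distance at D ≈ 1621.

1621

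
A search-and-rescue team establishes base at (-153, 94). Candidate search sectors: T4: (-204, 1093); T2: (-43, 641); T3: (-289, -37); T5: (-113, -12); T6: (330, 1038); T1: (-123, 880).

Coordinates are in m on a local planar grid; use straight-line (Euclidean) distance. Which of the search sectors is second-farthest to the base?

T4

Distance to each, sorted:
T6: 1060.4 m
T4: 1000.3 m
T1: 786.6 m
T2: 558.0 m
T3: 188.8 m
T5: 113.3 m
The second-farthest is T4 at 1000.3 m.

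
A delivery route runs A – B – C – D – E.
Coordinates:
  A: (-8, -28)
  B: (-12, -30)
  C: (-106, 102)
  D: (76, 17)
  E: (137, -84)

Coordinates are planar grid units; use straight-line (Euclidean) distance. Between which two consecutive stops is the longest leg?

Leg distances:
A→B: 4.5
B→C: 162.0
C→D: 200.9
D→E: 118.0
The longest leg is C–D at 200.9.

C–D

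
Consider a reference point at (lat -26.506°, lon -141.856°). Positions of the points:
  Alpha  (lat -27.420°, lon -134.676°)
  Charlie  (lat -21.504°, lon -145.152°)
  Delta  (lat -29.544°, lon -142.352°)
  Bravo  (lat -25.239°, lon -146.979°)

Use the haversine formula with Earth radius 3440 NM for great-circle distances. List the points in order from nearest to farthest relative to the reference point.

Delta, Bravo, Charlie, Alpha

Computing each great-circle distance from (lat -26.506°, lon -141.856°):
Delta (lat -29.544°, lon -142.352°): 184.3 NM
Bravo (lat -25.239°, lon -146.979°): 287.0 NM
Charlie (lat -21.504°, lon -145.152°): 350.5 NM
Alpha (lat -27.420°, lon -134.676°): 388.1 NM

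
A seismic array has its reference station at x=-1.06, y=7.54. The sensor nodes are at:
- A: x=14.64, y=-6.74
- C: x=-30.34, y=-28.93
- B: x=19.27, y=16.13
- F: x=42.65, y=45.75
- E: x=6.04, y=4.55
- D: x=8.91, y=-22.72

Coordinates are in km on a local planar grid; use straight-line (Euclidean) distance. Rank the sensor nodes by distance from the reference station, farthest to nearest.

F, C, D, B, A, E

Computing each straight-line distance from x=-1.06, y=7.54:
F x=42.65, y=45.75: 58.1 km
C x=-30.34, y=-28.93: 46.8 km
D x=8.91, y=-22.72: 31.9 km
B x=19.27, y=16.13: 22.1 km
A x=14.64, y=-6.74: 21.2 km
E x=6.04, y=4.55: 7.7 km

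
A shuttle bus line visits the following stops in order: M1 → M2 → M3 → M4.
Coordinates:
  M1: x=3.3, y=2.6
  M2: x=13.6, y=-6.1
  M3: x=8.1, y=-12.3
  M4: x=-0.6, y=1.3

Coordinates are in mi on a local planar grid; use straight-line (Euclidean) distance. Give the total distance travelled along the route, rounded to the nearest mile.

38 mi

Leg distances:
M1→M2: 13.5 mi  (cumulative 13.5 mi)
M2→M3: 8.3 mi  (cumulative 21.8 mi)
M3→M4: 16.1 mi  (cumulative 37.9 mi)
Total route length ≈ 38 mi.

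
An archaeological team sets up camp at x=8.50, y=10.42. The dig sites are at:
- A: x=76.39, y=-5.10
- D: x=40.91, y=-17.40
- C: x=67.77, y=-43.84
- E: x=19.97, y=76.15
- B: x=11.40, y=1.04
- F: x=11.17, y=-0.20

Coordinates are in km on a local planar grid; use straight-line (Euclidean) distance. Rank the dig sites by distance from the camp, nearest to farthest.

B, F, D, E, A, C

Distances from the camp:
B x=11.40, y=1.04: 9.8 km
F x=11.17, y=-0.20: 11.0 km
D x=40.91, y=-17.40: 42.7 km
E x=19.97, y=76.15: 66.7 km
A x=76.39, y=-5.10: 69.6 km
C x=67.77, y=-43.84: 80.4 km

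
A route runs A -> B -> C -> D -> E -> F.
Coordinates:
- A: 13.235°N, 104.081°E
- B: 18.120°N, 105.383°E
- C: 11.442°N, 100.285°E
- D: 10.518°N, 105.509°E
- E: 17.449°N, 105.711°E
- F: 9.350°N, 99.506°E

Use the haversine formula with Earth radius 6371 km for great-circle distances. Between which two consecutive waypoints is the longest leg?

E–F

Leg distances:
A→B: 560.8 km
B→C: 922.7 km
C→D: 579.4 km
D→E: 771.0 km
E→F: 1122.8 km
The longest leg is E–F at 1122.8 km.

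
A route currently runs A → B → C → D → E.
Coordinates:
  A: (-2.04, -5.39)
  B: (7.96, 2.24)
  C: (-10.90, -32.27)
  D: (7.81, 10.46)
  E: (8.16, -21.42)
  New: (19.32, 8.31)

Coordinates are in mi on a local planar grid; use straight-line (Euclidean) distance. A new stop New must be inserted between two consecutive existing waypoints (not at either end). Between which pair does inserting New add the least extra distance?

between D and E

Added distance for inserting New between each consecutive pair:
A–B: 25.7 mi
B–C: 24.1 mi
C–D: 15.7 mi
D–E: 11.6 mi
Smallest added distance is 11.6 mi, inserting between D and E.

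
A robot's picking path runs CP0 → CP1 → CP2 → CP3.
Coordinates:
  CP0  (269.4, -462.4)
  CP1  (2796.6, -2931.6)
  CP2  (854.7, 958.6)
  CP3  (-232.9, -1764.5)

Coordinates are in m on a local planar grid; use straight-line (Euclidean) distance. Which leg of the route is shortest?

Leg distances:
CP0→CP1: 3533.2 m
CP1→CP2: 4347.9 m
CP2→CP3: 2932.3 m
The shortest leg is CP2–CP3 at 2932.3 m.

CP2–CP3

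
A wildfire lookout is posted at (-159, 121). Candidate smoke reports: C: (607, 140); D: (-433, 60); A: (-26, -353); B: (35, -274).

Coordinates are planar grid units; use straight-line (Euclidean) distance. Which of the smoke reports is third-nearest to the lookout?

Distance to each, sorted:
D: 280.7
B: 440.1
A: 492.3
C: 766.2
The third-nearest is A at 492.3.

A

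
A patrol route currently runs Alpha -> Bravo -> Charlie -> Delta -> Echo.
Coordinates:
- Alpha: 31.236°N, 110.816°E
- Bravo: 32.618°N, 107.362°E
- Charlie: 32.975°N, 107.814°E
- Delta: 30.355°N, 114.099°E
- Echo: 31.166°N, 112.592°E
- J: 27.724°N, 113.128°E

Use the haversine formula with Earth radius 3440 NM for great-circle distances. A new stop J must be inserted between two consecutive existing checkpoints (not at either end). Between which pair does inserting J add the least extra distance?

between Charlie and Delta

Added distance for inserting J between each consecutive pair:
Alpha–Bravo: 467.7 NM
Bravo–Charlie: 806.4 NM
Charlie–Delta: 226.9 NM
Delta–Echo: 282.8 NM
Smallest added distance is 226.9 NM, inserting between Charlie and Delta.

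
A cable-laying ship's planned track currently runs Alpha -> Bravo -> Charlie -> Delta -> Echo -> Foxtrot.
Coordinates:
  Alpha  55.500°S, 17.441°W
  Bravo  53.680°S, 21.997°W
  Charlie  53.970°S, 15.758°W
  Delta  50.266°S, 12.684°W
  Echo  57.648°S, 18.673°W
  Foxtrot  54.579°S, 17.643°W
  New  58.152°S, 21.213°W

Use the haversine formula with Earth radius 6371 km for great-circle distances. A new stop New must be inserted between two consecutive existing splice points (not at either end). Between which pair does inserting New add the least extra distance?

Added distance for inserting New between each consecutive pair:
Alpha–Bravo: 516.8 km
Bravo–Charlie: 663.9 km
Charlie–Delta: 1148.5 km
Delta–Echo: 287.3 km
Echo–Foxtrot: 267.0 km
Smallest added distance is 267.0 km, inserting between Echo and Foxtrot.

between Echo and Foxtrot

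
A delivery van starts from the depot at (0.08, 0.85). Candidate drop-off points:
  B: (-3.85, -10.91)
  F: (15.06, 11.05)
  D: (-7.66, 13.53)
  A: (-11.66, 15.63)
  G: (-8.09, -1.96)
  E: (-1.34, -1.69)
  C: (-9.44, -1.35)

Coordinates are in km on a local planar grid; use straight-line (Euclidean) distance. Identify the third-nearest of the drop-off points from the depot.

C

Distances from the depot ((0.08, 0.85)):
E: 2.9 km
G: 8.6 km
C: 9.8 km
B: 12.4 km
D: 14.9 km
F: 18.1 km
A: 18.9 km
The third-nearest is C at 9.8 km.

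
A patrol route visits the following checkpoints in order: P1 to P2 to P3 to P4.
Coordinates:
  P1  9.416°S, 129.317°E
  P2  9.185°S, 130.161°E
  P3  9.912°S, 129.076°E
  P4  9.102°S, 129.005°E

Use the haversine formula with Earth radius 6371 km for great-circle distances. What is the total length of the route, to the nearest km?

Leg distances:
P1→P2: 96.1 km  (cumulative 96.1 km)
P2→P3: 143.8 km  (cumulative 239.9 km)
P3→P4: 90.4 km  (cumulative 330.4 km)
Total route length ≈ 330 km.

330 km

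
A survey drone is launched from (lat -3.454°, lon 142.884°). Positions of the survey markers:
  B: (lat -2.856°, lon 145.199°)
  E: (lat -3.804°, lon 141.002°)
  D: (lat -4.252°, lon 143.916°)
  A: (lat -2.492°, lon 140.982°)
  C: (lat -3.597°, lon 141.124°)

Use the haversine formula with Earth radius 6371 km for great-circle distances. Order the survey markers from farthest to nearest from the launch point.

Distances from the launch point:
B (lat -2.856°, lon 145.199°): 265.5 km
A (lat -2.492°, lon 140.982°): 236.7 km
E (lat -3.804°, lon 141.002°): 212.4 km
C (lat -3.597°, lon 141.124°): 196.0 km
D (lat -4.252°, lon 143.916°): 144.9 km

B, A, E, C, D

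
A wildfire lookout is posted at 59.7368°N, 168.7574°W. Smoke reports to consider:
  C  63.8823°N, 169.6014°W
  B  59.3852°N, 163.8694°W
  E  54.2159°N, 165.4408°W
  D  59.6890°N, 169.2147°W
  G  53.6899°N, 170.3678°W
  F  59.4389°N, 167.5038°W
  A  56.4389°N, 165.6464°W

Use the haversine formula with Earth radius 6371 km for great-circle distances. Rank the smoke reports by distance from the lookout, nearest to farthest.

D, F, B, A, C, E, G

Computing each great-circle distance from 59.7368°N, 168.7574°W:
D 59.6890°N, 169.2147°W: 26.2 km
F 59.4389°N, 167.5038°W: 78.0 km
B 59.3852°N, 163.8694°W: 278.1 km
A 56.4389°N, 165.6464°W: 409.7 km
C 63.8823°N, 169.6014°W: 463.1 km
E 54.2159°N, 165.4408°W: 645.8 km
G 53.6899°N, 170.3678°W: 679.5 km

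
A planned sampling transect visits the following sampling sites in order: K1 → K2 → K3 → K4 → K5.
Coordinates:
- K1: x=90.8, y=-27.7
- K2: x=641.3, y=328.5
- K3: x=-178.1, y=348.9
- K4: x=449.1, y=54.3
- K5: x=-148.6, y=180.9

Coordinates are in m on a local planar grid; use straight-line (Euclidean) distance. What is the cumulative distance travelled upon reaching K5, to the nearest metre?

2779 m

Leg distances:
K1→K2: 655.7 m  (cumulative 655.7 m)
K2→K3: 819.7 m  (cumulative 1475.3 m)
K3→K4: 692.9 m  (cumulative 2168.3 m)
K4→K5: 611.0 m  (cumulative 2779.2 m)
Cumulative distance at K5 ≈ 2779 m.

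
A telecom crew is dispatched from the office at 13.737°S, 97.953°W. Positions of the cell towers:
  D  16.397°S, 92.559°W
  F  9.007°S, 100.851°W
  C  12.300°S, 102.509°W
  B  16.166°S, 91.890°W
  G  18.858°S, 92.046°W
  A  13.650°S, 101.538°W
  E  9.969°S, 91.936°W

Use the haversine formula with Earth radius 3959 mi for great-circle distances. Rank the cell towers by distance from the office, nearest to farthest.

A, C, F, D, B, E, G

Computing each great-circle distance from 13.737°S, 97.953°W:
A 13.650°S, 101.538°W: 240.7 mi
C 12.300°S, 102.509°W: 322.4 mi
F 9.007°S, 100.851°W: 381.2 mi
D 16.397°S, 92.559°W: 404.1 mi
B 16.166°S, 91.890°W: 438.1 mi
E 9.969°S, 91.936°W: 483.0 mi
G 18.858°S, 92.046°W: 527.8 mi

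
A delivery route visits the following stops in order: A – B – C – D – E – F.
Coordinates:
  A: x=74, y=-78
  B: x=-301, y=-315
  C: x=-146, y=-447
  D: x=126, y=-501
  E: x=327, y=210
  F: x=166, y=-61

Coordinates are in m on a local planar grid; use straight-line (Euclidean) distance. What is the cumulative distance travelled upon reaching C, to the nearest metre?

Leg distances:
A→B: 443.6 m  (cumulative 443.6 m)
B→C: 203.6 m  (cumulative 647.2 m)
Cumulative distance at C ≈ 647 m.

647 m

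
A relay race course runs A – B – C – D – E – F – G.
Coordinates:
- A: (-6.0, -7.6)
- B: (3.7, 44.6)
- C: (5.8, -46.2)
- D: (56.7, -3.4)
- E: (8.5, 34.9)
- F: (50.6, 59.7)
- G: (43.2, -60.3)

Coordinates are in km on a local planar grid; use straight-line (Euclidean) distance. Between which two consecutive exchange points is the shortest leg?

Leg distances:
A→B: 53.1 km
B→C: 90.8 km
C→D: 66.5 km
D→E: 61.6 km
E→F: 48.9 km
F→G: 120.2 km
The shortest leg is E–F at 48.9 km.

E–F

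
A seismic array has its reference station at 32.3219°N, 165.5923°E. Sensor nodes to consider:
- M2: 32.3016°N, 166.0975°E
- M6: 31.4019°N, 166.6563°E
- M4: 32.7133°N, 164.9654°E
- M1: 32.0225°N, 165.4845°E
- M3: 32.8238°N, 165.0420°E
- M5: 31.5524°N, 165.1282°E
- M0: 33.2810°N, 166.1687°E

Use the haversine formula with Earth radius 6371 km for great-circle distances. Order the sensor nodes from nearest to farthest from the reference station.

M1, M2, M4, M3, M5, M0, M6

Distance from the reference station at 32.3219°N, 165.5923°E to each:
M1 32.0225°N, 165.4845°E: 34.8 km
M2 32.3016°N, 166.0975°E: 47.5 km
M4 32.7133°N, 164.9654°E: 73.1 km
M3 32.8238°N, 165.0420°E: 76.0 km
M5 31.5524°N, 165.1282°E: 96.1 km
M0 33.2810°N, 166.1687°E: 119.5 km
M6 31.4019°N, 166.6563°E: 143.4 km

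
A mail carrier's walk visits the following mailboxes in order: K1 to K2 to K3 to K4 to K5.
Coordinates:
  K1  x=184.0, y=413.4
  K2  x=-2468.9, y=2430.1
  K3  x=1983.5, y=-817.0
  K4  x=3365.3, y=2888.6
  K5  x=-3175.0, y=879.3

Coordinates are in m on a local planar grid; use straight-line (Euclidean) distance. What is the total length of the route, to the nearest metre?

Leg distances:
K1→K2: 3332.4 m  (cumulative 3332.4 m)
K2→K3: 5510.7 m  (cumulative 8843.1 m)
K3→K4: 3954.9 m  (cumulative 12797.9 m)
K4→K5: 6842.0 m  (cumulative 19639.9 m)
Total route length ≈ 19640 m.

19640 m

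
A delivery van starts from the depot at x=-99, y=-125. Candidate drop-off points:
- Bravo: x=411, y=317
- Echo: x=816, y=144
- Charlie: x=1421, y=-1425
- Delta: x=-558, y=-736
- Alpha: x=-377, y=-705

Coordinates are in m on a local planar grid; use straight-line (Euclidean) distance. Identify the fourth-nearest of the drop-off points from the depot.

Echo

Distances from the depot (x=-99, y=-125):
Alpha: 643.2 m
Bravo: 674.9 m
Delta: 764.2 m
Echo: 953.7 m
Charlie: 2000.1 m
The fourth-nearest is Echo at 953.7 m.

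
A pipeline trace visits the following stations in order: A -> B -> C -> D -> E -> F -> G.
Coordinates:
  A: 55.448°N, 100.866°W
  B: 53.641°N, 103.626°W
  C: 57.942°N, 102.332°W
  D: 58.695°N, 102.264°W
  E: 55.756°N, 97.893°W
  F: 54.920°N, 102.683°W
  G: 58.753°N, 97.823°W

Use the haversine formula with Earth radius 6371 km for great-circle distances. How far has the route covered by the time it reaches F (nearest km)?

1573 km

Leg distances:
A→B: 268.4 km  (cumulative 268.4 km)
B→C: 485.0 km  (cumulative 753.4 km)
C→D: 83.8 km  (cumulative 837.2 km)
D→E: 419.4 km  (cumulative 1256.6 km)
E→F: 316.8 km  (cumulative 1573.4 km)
Cumulative distance at F ≈ 1573 km.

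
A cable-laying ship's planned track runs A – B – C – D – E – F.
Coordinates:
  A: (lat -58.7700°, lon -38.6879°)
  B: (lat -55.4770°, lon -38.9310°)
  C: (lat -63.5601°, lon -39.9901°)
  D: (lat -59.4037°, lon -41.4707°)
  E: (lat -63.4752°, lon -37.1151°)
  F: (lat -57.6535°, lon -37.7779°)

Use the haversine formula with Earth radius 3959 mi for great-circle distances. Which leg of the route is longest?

B–C

Leg distances:
A→B: 227.7 mi
B→C: 559.7 mi
C→D: 291.3 mi
D→E: 315.8 mi
E→F: 402.9 mi
The longest leg is B–C at 559.7 mi.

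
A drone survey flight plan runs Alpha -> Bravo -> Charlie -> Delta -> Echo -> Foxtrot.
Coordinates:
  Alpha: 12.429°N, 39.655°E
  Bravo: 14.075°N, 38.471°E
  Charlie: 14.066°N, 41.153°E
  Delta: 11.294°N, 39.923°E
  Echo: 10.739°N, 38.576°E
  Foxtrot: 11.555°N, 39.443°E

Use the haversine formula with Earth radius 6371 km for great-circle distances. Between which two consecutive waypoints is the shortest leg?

Echo–Foxtrot

Leg distances:
Alpha→Bravo: 223.4 km
Bravo→Charlie: 289.3 km
Charlie→Delta: 335.9 km
Delta→Echo: 159.4 km
Echo→Foxtrot: 131.1 km
The shortest leg is Echo–Foxtrot at 131.1 km.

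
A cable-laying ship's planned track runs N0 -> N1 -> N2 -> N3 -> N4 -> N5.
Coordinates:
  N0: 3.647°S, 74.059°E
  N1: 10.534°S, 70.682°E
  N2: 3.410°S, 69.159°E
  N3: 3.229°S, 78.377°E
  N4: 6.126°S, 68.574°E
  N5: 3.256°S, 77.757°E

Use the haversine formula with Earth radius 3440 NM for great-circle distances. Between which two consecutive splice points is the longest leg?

N3–N4

Leg distances:
N0→N1: 459.8 NM
N1→N2: 437.2 NM
N2→N3: 552.6 NM
N3→N4: 611.8 NM
N4→N5: 575.8 NM
The longest leg is N3–N4 at 611.8 NM.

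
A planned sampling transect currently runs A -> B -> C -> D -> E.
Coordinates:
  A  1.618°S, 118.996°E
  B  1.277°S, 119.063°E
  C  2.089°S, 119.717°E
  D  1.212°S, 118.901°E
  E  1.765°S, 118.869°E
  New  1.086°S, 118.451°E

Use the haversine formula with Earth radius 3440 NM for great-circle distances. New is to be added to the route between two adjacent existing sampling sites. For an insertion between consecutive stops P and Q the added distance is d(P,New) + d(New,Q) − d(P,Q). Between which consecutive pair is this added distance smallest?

Added distance for inserting New between each consecutive pair:
A–B: 63.3 NM
B–C: 72.8 NM
C–D: 53.1 NM
D–E: 42.7 NM
Smallest added distance is 42.7 NM, inserting between D and E.

between D and E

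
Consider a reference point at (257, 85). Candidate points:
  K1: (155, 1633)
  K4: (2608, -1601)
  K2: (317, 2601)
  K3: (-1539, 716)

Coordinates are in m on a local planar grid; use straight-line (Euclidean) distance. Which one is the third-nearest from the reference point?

Distance to each, sorted:
K1: 1551.4 m
K3: 1903.6 m
K2: 2516.7 m
K4: 2893.1 m
The third-nearest is K2 at 2516.7 m.

K2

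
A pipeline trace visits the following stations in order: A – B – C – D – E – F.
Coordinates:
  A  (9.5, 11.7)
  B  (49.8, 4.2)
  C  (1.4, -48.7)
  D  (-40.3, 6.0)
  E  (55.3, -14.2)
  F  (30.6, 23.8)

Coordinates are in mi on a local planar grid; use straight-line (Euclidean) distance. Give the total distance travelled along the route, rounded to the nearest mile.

325 mi

Leg distances:
A→B: 41.0 mi  (cumulative 41.0 mi)
B→C: 71.7 mi  (cumulative 112.7 mi)
C→D: 68.8 mi  (cumulative 181.5 mi)
D→E: 97.7 mi  (cumulative 279.2 mi)
E→F: 45.3 mi  (cumulative 324.5 mi)
Total route length ≈ 325 mi.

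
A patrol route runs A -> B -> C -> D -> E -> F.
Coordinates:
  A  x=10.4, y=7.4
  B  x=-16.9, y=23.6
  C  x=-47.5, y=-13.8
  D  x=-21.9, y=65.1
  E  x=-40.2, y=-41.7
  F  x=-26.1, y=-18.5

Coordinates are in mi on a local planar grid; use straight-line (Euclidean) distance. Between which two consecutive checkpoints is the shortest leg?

E–F

Leg distances:
A→B: 31.7 mi
B→C: 48.3 mi
C→D: 82.9 mi
D→E: 108.4 mi
E→F: 27.1 mi
The shortest leg is E–F at 27.1 mi.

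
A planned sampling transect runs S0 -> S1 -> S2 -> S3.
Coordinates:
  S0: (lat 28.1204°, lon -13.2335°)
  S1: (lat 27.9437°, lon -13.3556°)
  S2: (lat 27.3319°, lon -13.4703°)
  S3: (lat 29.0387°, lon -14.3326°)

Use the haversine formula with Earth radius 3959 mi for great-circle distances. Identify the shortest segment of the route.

Leg distances:
S0→S1: 14.3 mi
S1→S2: 42.9 mi
S2→S3: 129.1 mi
The shortest leg is S0–S1 at 14.3 mi.

S0–S1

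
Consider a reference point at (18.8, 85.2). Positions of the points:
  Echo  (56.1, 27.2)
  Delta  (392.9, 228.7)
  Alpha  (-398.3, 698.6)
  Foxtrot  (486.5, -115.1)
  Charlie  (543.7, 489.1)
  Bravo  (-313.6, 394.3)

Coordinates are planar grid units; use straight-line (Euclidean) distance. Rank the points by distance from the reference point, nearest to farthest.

Echo, Delta, Bravo, Foxtrot, Charlie, Alpha

Computing each straight-line distance from (18.8, 85.2):
Echo (56.1, 27.2): 69.0
Delta (392.9, 228.7): 400.7
Bravo (-313.6, 394.3): 453.9
Foxtrot (486.5, -115.1): 508.8
Charlie (543.7, 489.1): 662.3
Alpha (-398.3, 698.6): 741.8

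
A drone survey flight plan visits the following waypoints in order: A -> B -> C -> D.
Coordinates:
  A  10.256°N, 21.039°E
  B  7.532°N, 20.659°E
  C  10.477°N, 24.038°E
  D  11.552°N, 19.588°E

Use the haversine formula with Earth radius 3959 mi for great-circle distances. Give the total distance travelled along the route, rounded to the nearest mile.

Leg distances:
A→B: 190.0 mi  (cumulative 190.0 mi)
B→C: 307.5 mi  (cumulative 497.5 mi)
C→D: 310.8 mi  (cumulative 808.3 mi)
Total route length ≈ 808 mi.

808 mi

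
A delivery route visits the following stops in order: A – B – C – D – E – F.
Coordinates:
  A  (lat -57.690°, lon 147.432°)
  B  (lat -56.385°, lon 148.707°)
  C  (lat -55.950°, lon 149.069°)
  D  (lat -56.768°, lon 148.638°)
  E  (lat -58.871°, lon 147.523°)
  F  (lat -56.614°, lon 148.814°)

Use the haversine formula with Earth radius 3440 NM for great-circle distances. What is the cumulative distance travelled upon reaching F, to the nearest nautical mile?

442 NM

Leg distances:
A→B: 88.7 NM  (cumulative 88.7 NM)
B→C: 28.8 NM  (cumulative 117.5 NM)
C→D: 51.2 NM  (cumulative 168.7 NM)
D→E: 131.2 NM  (cumulative 299.9 NM)
E→F: 141.7 NM  (cumulative 441.5 NM)
Cumulative distance at F ≈ 442 NM.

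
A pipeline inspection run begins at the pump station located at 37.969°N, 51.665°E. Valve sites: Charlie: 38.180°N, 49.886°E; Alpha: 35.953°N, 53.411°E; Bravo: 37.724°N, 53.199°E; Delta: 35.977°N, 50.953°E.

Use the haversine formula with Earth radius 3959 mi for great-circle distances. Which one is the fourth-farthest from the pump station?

Bravo

Distances from the pump station (37.969°N, 51.665°E):
Alpha: 169.4 mi
Delta: 143.1 mi
Charlie: 97.9 mi
Bravo: 85.4 mi
The fourth-farthest is Bravo at 85.4 mi.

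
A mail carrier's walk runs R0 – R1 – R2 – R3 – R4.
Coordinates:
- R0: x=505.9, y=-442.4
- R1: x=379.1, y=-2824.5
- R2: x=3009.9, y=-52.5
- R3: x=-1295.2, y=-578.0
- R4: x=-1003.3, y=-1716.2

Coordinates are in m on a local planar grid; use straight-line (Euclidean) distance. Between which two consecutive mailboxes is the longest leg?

Leg distances:
R0→R1: 2385.5 m
R1→R2: 3821.7 m
R2→R3: 4337.1 m
R3→R4: 1175.0 m
The longest leg is R2–R3 at 4337.1 m.

R2–R3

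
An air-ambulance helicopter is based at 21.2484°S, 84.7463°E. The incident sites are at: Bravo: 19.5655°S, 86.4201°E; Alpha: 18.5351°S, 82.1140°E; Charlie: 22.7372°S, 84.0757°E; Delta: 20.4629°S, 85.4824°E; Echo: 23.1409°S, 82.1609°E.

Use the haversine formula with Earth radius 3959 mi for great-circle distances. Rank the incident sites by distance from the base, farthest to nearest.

Alpha, Echo, Bravo, Charlie, Delta

Computing each great-circle distance from 21.2484°S, 84.7463°E:
Alpha 18.5351°S, 82.1140°E: 253.8 mi
Echo 23.1409°S, 82.1609°E: 210.8 mi
Bravo 19.5655°S, 86.4201°E: 159.0 mi
Charlie 22.7372°S, 84.0757°E: 111.5 mi
Delta 20.4629°S, 85.4824°E: 72.1 mi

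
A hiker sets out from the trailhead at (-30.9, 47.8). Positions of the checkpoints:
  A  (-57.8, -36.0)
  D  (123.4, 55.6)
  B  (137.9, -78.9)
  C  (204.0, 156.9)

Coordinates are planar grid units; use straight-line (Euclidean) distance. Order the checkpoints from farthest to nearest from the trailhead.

C, B, D, A

Distances from the trailhead:
C (204.0, 156.9): 259.0
B (137.9, -78.9): 211.1
D (123.4, 55.6): 154.5
A (-57.8, -36.0): 88.0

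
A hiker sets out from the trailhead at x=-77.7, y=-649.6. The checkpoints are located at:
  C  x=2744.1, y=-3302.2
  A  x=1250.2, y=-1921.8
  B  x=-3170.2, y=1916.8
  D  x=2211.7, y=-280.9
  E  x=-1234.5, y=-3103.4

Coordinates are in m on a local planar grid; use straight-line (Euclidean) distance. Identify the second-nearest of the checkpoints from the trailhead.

D

Distances from the trailhead (x=-77.7, y=-649.6):
A: 1839.0 m
D: 2318.9 m
E: 2712.8 m
C: 3872.8 m
B: 4018.7 m
The second-nearest is D at 2318.9 m.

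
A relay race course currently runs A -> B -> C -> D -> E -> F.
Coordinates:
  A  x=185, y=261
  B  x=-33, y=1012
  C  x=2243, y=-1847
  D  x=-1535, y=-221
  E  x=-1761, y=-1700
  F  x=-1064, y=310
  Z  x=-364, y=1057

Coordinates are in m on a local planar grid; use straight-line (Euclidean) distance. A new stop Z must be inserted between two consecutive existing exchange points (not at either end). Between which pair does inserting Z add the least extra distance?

Added distance for inserting Z between each consecutive pair:
A–B: 519.0 m
B–C: 582.2 m
C–D: 1522.8 m
D–E: 3327.9 m
E–F: 1987.0 m
Smallest added distance is 519.0 m, inserting between A and B.

between A and B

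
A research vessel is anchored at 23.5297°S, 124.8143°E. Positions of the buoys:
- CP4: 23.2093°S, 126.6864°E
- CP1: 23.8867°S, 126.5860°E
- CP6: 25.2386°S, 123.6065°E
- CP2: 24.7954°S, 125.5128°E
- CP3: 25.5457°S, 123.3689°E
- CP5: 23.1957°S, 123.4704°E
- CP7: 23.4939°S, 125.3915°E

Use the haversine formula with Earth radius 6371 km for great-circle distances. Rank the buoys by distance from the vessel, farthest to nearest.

CP3, CP6, CP4, CP1, CP2, CP5, CP7

Computing each great-circle distance from 23.5297°S, 124.8143°E:
CP3 25.5457°S, 123.3689°E: 267.6 km
CP6 25.2386°S, 123.6065°E: 226.0 km
CP4 23.2093°S, 126.6864°E: 194.4 km
CP1 23.8867°S, 126.5860°E: 184.7 km
CP2 24.7954°S, 125.5128°E: 157.6 km
CP5 23.1957°S, 123.4704°E: 142.1 km
CP7 23.4939°S, 125.3915°E: 59.0 km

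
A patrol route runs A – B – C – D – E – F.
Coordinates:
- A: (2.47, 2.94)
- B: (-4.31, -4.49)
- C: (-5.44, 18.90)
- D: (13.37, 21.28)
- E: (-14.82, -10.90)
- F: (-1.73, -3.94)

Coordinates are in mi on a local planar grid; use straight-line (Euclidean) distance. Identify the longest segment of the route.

Leg distances:
A→B: 10.1 mi
B→C: 23.4 mi
C→D: 19.0 mi
D→E: 42.8 mi
E→F: 14.8 mi
The longest leg is D–E at 42.8 mi.

D–E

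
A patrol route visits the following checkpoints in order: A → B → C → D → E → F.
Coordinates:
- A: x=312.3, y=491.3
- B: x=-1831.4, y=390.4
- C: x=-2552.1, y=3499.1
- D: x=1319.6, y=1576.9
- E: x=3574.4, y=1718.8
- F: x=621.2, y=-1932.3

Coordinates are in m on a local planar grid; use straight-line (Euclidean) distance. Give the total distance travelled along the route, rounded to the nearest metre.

16615 m

Leg distances:
A→B: 2146.1 m  (cumulative 2146.1 m)
B→C: 3191.1 m  (cumulative 5337.2 m)
C→D: 4322.6 m  (cumulative 9659.8 m)
D→E: 2259.3 m  (cumulative 11919.1 m)
E→F: 4695.9 m  (cumulative 16615.0 m)
Total route length ≈ 16615 m.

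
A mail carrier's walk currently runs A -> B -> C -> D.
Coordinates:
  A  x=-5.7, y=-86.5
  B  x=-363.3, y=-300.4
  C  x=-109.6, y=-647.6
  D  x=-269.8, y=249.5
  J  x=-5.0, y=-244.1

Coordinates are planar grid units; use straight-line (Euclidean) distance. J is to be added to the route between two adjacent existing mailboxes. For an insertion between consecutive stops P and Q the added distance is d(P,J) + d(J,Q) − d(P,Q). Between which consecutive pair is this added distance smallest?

Added distance for inserting J between each consecutive pair:
A–B: 103.6
B–C: 349.5
C–D: 65.7
Smallest added distance is 65.7, inserting between C and D.

between C and D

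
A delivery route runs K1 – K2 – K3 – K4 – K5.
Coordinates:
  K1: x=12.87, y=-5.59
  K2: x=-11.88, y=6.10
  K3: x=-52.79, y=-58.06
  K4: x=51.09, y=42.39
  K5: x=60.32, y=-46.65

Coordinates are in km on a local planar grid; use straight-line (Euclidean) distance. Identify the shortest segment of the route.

K1–K2

Leg distances:
K1→K2: 27.4 km
K2→K3: 76.1 km
K3→K4: 144.5 km
K4→K5: 89.5 km
The shortest leg is K1–K2 at 27.4 km.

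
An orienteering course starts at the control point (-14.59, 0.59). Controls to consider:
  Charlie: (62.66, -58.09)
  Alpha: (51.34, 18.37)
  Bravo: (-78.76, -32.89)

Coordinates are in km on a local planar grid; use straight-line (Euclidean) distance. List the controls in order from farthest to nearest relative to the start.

Charlie, Bravo, Alpha

Computing each straight-line distance from (-14.59, 0.59):
Charlie (62.66, -58.09): 97.0 km
Bravo (-78.76, -32.89): 72.4 km
Alpha (51.34, 18.37): 68.3 km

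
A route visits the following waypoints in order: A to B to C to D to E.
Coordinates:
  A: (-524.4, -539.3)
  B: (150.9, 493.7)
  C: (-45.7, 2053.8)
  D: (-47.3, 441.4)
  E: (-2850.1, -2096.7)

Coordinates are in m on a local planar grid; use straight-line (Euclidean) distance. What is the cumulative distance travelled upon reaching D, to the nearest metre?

4419 m

Leg distances:
A→B: 1234.1 m  (cumulative 1234.1 m)
B→C: 1572.4 m  (cumulative 2806.6 m)
C→D: 1612.4 m  (cumulative 4419.0 m)
Cumulative distance at D ≈ 4419 m.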